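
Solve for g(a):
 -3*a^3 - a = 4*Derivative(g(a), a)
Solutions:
 g(a) = C1 - 3*a^4/16 - a^2/8


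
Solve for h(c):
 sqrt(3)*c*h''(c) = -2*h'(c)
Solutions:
 h(c) = C1 + C2*c^(1 - 2*sqrt(3)/3)


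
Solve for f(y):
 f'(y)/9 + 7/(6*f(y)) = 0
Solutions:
 f(y) = -sqrt(C1 - 21*y)
 f(y) = sqrt(C1 - 21*y)


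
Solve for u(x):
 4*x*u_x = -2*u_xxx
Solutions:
 u(x) = C1 + Integral(C2*airyai(-2^(1/3)*x) + C3*airybi(-2^(1/3)*x), x)


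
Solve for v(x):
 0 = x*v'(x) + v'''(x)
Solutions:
 v(x) = C1 + Integral(C2*airyai(-x) + C3*airybi(-x), x)


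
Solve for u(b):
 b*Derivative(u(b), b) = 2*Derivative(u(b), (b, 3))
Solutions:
 u(b) = C1 + Integral(C2*airyai(2^(2/3)*b/2) + C3*airybi(2^(2/3)*b/2), b)


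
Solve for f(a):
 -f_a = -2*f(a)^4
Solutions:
 f(a) = (-1/(C1 + 6*a))^(1/3)
 f(a) = (-1/(C1 + 2*a))^(1/3)*(-3^(2/3) - 3*3^(1/6)*I)/6
 f(a) = (-1/(C1 + 2*a))^(1/3)*(-3^(2/3) + 3*3^(1/6)*I)/6


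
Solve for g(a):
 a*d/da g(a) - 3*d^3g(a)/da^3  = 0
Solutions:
 g(a) = C1 + Integral(C2*airyai(3^(2/3)*a/3) + C3*airybi(3^(2/3)*a/3), a)


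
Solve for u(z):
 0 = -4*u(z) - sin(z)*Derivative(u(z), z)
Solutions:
 u(z) = C1*(cos(z)^2 + 2*cos(z) + 1)/(cos(z)^2 - 2*cos(z) + 1)


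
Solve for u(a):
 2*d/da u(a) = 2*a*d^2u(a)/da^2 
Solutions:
 u(a) = C1 + C2*a^2


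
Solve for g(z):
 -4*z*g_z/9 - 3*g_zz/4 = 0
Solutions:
 g(z) = C1 + C2*erf(2*sqrt(6)*z/9)


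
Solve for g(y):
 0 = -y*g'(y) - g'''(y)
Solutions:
 g(y) = C1 + Integral(C2*airyai(-y) + C3*airybi(-y), y)


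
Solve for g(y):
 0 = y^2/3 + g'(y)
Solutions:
 g(y) = C1 - y^3/9


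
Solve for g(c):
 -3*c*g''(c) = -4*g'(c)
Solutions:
 g(c) = C1 + C2*c^(7/3)


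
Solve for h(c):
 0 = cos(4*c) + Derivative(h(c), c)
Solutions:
 h(c) = C1 - sin(4*c)/4


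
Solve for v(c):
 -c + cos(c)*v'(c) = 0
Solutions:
 v(c) = C1 + Integral(c/cos(c), c)


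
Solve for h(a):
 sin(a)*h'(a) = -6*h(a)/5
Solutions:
 h(a) = C1*(cos(a) + 1)^(3/5)/(cos(a) - 1)^(3/5)


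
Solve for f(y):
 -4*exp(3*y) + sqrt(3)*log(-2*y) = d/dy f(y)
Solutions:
 f(y) = C1 + sqrt(3)*y*log(-y) + sqrt(3)*y*(-1 + log(2)) - 4*exp(3*y)/3


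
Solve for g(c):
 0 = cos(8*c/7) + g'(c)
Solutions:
 g(c) = C1 - 7*sin(8*c/7)/8


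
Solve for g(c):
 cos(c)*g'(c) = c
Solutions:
 g(c) = C1 + Integral(c/cos(c), c)


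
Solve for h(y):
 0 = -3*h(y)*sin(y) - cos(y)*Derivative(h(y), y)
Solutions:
 h(y) = C1*cos(y)^3


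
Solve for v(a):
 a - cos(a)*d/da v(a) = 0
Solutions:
 v(a) = C1 + Integral(a/cos(a), a)


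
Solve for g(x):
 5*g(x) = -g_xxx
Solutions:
 g(x) = C3*exp(-5^(1/3)*x) + (C1*sin(sqrt(3)*5^(1/3)*x/2) + C2*cos(sqrt(3)*5^(1/3)*x/2))*exp(5^(1/3)*x/2)


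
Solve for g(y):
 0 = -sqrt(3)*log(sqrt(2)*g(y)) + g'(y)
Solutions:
 -2*sqrt(3)*Integral(1/(2*log(_y) + log(2)), (_y, g(y)))/3 = C1 - y


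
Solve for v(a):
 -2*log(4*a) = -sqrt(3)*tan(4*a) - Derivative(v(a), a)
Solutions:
 v(a) = C1 + 2*a*log(a) - 2*a + 4*a*log(2) + sqrt(3)*log(cos(4*a))/4


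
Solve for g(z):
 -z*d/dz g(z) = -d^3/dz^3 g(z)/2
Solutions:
 g(z) = C1 + Integral(C2*airyai(2^(1/3)*z) + C3*airybi(2^(1/3)*z), z)


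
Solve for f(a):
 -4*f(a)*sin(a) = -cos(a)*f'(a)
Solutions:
 f(a) = C1/cos(a)^4


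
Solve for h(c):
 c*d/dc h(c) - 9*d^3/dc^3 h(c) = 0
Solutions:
 h(c) = C1 + Integral(C2*airyai(3^(1/3)*c/3) + C3*airybi(3^(1/3)*c/3), c)


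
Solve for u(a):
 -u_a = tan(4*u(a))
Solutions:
 u(a) = -asin(C1*exp(-4*a))/4 + pi/4
 u(a) = asin(C1*exp(-4*a))/4


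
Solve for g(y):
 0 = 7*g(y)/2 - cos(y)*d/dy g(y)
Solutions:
 g(y) = C1*(sin(y) + 1)^(7/4)/(sin(y) - 1)^(7/4)


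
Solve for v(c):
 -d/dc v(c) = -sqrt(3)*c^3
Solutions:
 v(c) = C1 + sqrt(3)*c^4/4


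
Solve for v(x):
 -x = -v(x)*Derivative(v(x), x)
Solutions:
 v(x) = -sqrt(C1 + x^2)
 v(x) = sqrt(C1 + x^2)


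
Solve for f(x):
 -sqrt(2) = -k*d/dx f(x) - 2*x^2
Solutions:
 f(x) = C1 - 2*x^3/(3*k) + sqrt(2)*x/k


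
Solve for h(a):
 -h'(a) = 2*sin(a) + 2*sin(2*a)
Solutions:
 h(a) = C1 + 2*cos(a) + cos(2*a)


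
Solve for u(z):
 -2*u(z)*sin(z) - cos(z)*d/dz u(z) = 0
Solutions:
 u(z) = C1*cos(z)^2


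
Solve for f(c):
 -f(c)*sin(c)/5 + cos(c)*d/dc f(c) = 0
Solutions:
 f(c) = C1/cos(c)^(1/5)


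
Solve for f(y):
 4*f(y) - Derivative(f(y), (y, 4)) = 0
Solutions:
 f(y) = C1*exp(-sqrt(2)*y) + C2*exp(sqrt(2)*y) + C3*sin(sqrt(2)*y) + C4*cos(sqrt(2)*y)


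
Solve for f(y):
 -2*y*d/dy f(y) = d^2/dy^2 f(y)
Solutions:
 f(y) = C1 + C2*erf(y)


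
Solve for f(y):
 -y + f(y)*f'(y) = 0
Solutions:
 f(y) = -sqrt(C1 + y^2)
 f(y) = sqrt(C1 + y^2)


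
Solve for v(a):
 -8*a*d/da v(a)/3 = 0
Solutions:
 v(a) = C1


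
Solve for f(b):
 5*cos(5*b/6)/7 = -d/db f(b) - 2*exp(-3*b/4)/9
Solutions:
 f(b) = C1 - 6*sin(5*b/6)/7 + 8*exp(-3*b/4)/27


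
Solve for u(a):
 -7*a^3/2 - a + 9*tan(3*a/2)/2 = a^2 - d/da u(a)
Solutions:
 u(a) = C1 + 7*a^4/8 + a^3/3 + a^2/2 + 3*log(cos(3*a/2))


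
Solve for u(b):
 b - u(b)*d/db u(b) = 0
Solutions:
 u(b) = -sqrt(C1 + b^2)
 u(b) = sqrt(C1 + b^2)


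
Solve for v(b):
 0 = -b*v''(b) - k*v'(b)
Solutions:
 v(b) = C1 + b^(1 - re(k))*(C2*sin(log(b)*Abs(im(k))) + C3*cos(log(b)*im(k)))


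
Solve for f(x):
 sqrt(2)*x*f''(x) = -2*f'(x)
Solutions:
 f(x) = C1 + C2*x^(1 - sqrt(2))


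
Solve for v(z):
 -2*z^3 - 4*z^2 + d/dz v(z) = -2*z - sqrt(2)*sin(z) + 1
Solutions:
 v(z) = C1 + z^4/2 + 4*z^3/3 - z^2 + z + sqrt(2)*cos(z)


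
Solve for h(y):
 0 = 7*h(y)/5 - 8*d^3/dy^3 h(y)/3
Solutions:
 h(y) = C3*exp(21^(1/3)*5^(2/3)*y/10) + (C1*sin(3^(5/6)*5^(2/3)*7^(1/3)*y/20) + C2*cos(3^(5/6)*5^(2/3)*7^(1/3)*y/20))*exp(-21^(1/3)*5^(2/3)*y/20)


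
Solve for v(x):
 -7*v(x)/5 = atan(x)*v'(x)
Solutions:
 v(x) = C1*exp(-7*Integral(1/atan(x), x)/5)


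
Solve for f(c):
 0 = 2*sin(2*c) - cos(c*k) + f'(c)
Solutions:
 f(c) = C1 + cos(2*c) + sin(c*k)/k


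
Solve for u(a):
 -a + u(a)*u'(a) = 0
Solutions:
 u(a) = -sqrt(C1 + a^2)
 u(a) = sqrt(C1 + a^2)


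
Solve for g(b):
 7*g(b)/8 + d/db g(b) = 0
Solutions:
 g(b) = C1*exp(-7*b/8)


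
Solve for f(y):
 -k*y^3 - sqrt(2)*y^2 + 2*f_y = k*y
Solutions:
 f(y) = C1 + k*y^4/8 + k*y^2/4 + sqrt(2)*y^3/6


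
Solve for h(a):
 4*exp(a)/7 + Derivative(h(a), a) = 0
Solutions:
 h(a) = C1 - 4*exp(a)/7


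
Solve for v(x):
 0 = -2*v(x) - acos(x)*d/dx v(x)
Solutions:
 v(x) = C1*exp(-2*Integral(1/acos(x), x))


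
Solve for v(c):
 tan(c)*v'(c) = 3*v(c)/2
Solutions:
 v(c) = C1*sin(c)^(3/2)


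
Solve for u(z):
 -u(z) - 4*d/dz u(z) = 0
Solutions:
 u(z) = C1*exp(-z/4)


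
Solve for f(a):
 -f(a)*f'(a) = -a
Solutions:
 f(a) = -sqrt(C1 + a^2)
 f(a) = sqrt(C1 + a^2)


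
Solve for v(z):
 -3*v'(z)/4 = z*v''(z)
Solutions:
 v(z) = C1 + C2*z^(1/4)


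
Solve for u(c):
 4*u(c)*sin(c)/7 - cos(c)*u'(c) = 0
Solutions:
 u(c) = C1/cos(c)^(4/7)


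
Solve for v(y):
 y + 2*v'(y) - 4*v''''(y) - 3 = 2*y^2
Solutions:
 v(y) = C1 + C4*exp(2^(2/3)*y/2) + y^3/3 - y^2/4 + 3*y/2 + (C2*sin(2^(2/3)*sqrt(3)*y/4) + C3*cos(2^(2/3)*sqrt(3)*y/4))*exp(-2^(2/3)*y/4)


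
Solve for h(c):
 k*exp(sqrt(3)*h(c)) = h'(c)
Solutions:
 h(c) = sqrt(3)*(2*log(-1/(C1 + c*k)) - log(3))/6


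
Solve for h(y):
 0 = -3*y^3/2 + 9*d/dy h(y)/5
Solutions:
 h(y) = C1 + 5*y^4/24


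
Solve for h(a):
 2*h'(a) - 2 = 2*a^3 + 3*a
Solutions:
 h(a) = C1 + a^4/4 + 3*a^2/4 + a


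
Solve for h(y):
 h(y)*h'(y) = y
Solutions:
 h(y) = -sqrt(C1 + y^2)
 h(y) = sqrt(C1 + y^2)


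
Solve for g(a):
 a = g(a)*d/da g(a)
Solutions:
 g(a) = -sqrt(C1 + a^2)
 g(a) = sqrt(C1 + a^2)


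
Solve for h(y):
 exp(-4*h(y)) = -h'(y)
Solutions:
 h(y) = log(-I*(C1 - 4*y)^(1/4))
 h(y) = log(I*(C1 - 4*y)^(1/4))
 h(y) = log(-(C1 - 4*y)^(1/4))
 h(y) = log(C1 - 4*y)/4


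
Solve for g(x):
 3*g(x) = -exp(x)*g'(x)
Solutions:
 g(x) = C1*exp(3*exp(-x))


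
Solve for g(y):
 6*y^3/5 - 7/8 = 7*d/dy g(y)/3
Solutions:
 g(y) = C1 + 9*y^4/70 - 3*y/8


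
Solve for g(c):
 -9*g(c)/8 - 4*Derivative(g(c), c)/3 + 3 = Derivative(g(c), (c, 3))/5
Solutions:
 g(c) = C1*exp(10^(1/3)*c*(-32*5^(1/3)/(243 + sqrt(140969))^(1/3) + 2^(1/3)*(243 + sqrt(140969))^(1/3))/24)*sin(10^(1/3)*sqrt(3)*c*(32*5^(1/3)/(243 + sqrt(140969))^(1/3) + 2^(1/3)*(243 + sqrt(140969))^(1/3))/24) + C2*exp(10^(1/3)*c*(-32*5^(1/3)/(243 + sqrt(140969))^(1/3) + 2^(1/3)*(243 + sqrt(140969))^(1/3))/24)*cos(10^(1/3)*sqrt(3)*c*(32*5^(1/3)/(243 + sqrt(140969))^(1/3) + 2^(1/3)*(243 + sqrt(140969))^(1/3))/24) + C3*exp(-10^(1/3)*c*(-32*5^(1/3)/(243 + sqrt(140969))^(1/3) + 2^(1/3)*(243 + sqrt(140969))^(1/3))/12) + 8/3


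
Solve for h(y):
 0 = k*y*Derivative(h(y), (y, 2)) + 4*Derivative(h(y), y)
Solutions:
 h(y) = C1 + y^(((re(k) - 4)*re(k) + im(k)^2)/(re(k)^2 + im(k)^2))*(C2*sin(4*log(y)*Abs(im(k))/(re(k)^2 + im(k)^2)) + C3*cos(4*log(y)*im(k)/(re(k)^2 + im(k)^2)))


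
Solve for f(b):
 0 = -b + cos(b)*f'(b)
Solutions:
 f(b) = C1 + Integral(b/cos(b), b)


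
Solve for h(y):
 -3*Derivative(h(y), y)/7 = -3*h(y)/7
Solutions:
 h(y) = C1*exp(y)


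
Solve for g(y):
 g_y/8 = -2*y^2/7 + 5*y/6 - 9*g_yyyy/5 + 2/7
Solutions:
 g(y) = C1 + C4*exp(-15^(1/3)*y/6) - 16*y^3/21 + 10*y^2/3 + 16*y/7 + (C2*sin(3^(5/6)*5^(1/3)*y/12) + C3*cos(3^(5/6)*5^(1/3)*y/12))*exp(15^(1/3)*y/12)


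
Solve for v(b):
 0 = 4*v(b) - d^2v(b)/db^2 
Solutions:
 v(b) = C1*exp(-2*b) + C2*exp(2*b)


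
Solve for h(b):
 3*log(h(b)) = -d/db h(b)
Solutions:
 li(h(b)) = C1 - 3*b


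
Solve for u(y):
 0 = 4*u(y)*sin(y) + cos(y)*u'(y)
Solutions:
 u(y) = C1*cos(y)^4


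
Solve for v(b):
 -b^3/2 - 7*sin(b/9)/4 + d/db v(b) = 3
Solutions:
 v(b) = C1 + b^4/8 + 3*b - 63*cos(b/9)/4


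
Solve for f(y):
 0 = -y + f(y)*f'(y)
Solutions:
 f(y) = -sqrt(C1 + y^2)
 f(y) = sqrt(C1 + y^2)


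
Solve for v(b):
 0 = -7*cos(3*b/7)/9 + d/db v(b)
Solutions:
 v(b) = C1 + 49*sin(3*b/7)/27


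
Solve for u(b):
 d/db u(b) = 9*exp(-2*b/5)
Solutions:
 u(b) = C1 - 45*exp(-2*b/5)/2


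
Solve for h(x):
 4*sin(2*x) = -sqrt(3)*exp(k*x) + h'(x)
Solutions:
 h(x) = C1 - 2*cos(2*x) + sqrt(3)*exp(k*x)/k


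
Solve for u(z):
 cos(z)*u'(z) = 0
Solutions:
 u(z) = C1


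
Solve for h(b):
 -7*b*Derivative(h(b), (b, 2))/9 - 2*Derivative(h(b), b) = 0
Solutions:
 h(b) = C1 + C2/b^(11/7)


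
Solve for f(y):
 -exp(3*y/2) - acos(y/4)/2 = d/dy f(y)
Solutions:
 f(y) = C1 - y*acos(y/4)/2 + sqrt(16 - y^2)/2 - 2*exp(3*y/2)/3


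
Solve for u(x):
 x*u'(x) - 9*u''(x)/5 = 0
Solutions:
 u(x) = C1 + C2*erfi(sqrt(10)*x/6)


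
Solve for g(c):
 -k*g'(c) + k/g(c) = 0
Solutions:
 g(c) = -sqrt(C1 + 2*c)
 g(c) = sqrt(C1 + 2*c)


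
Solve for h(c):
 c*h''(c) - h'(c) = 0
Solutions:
 h(c) = C1 + C2*c^2


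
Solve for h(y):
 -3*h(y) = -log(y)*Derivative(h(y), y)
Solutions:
 h(y) = C1*exp(3*li(y))


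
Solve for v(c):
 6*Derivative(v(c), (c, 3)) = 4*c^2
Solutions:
 v(c) = C1 + C2*c + C3*c^2 + c^5/90


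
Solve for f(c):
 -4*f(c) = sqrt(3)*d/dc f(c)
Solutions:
 f(c) = C1*exp(-4*sqrt(3)*c/3)


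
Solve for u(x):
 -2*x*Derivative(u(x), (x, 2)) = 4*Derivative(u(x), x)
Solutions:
 u(x) = C1 + C2/x


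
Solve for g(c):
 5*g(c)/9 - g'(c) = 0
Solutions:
 g(c) = C1*exp(5*c/9)


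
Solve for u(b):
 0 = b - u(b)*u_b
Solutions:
 u(b) = -sqrt(C1 + b^2)
 u(b) = sqrt(C1 + b^2)


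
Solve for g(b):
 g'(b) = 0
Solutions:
 g(b) = C1


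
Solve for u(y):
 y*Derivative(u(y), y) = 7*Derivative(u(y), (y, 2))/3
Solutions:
 u(y) = C1 + C2*erfi(sqrt(42)*y/14)


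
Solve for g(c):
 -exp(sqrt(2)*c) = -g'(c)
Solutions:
 g(c) = C1 + sqrt(2)*exp(sqrt(2)*c)/2


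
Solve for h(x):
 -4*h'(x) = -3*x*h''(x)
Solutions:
 h(x) = C1 + C2*x^(7/3)


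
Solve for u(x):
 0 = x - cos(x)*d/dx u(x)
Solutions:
 u(x) = C1 + Integral(x/cos(x), x)


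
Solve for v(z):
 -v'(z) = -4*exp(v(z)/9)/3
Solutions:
 v(z) = 9*log(-1/(C1 + 4*z)) + 27*log(3)


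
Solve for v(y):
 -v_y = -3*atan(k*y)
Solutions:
 v(y) = C1 + 3*Piecewise((y*atan(k*y) - log(k^2*y^2 + 1)/(2*k), Ne(k, 0)), (0, True))


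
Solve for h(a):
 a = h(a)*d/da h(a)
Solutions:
 h(a) = -sqrt(C1 + a^2)
 h(a) = sqrt(C1 + a^2)


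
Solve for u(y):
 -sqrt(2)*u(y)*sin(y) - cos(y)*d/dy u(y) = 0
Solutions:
 u(y) = C1*cos(y)^(sqrt(2))


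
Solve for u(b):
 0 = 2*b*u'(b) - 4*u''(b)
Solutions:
 u(b) = C1 + C2*erfi(b/2)


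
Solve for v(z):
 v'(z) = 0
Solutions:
 v(z) = C1


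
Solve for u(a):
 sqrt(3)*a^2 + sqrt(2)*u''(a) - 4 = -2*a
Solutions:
 u(a) = C1 + C2*a - sqrt(6)*a^4/24 - sqrt(2)*a^3/6 + sqrt(2)*a^2


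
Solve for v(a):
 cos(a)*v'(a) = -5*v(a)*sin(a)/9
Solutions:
 v(a) = C1*cos(a)^(5/9)


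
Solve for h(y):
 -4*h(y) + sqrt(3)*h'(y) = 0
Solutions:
 h(y) = C1*exp(4*sqrt(3)*y/3)


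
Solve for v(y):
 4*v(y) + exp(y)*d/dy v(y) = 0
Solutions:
 v(y) = C1*exp(4*exp(-y))


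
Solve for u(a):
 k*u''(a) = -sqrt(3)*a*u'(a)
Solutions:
 u(a) = C1 + C2*sqrt(k)*erf(sqrt(2)*3^(1/4)*a*sqrt(1/k)/2)


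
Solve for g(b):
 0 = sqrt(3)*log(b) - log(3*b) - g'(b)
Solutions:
 g(b) = C1 - b*log(b) + sqrt(3)*b*log(b) - sqrt(3)*b - b*log(3) + b


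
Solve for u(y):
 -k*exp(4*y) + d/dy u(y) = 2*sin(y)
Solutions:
 u(y) = C1 + k*exp(4*y)/4 - 2*cos(y)


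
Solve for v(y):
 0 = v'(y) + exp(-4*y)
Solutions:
 v(y) = C1 + exp(-4*y)/4


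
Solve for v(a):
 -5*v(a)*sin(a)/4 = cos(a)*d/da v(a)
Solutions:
 v(a) = C1*cos(a)^(5/4)


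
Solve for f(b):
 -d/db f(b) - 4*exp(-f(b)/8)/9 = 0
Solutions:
 f(b) = 8*log(C1 - b/18)


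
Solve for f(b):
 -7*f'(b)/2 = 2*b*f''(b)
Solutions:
 f(b) = C1 + C2/b^(3/4)


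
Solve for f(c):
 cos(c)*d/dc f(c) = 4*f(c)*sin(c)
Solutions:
 f(c) = C1/cos(c)^4


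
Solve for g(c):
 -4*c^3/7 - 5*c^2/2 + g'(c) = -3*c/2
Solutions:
 g(c) = C1 + c^4/7 + 5*c^3/6 - 3*c^2/4


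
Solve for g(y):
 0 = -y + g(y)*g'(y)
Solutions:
 g(y) = -sqrt(C1 + y^2)
 g(y) = sqrt(C1 + y^2)


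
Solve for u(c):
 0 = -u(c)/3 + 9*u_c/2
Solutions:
 u(c) = C1*exp(2*c/27)


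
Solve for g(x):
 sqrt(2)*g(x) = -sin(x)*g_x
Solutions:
 g(x) = C1*(cos(x) + 1)^(sqrt(2)/2)/(cos(x) - 1)^(sqrt(2)/2)


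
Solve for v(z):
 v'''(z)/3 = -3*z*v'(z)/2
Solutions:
 v(z) = C1 + Integral(C2*airyai(-6^(2/3)*z/2) + C3*airybi(-6^(2/3)*z/2), z)


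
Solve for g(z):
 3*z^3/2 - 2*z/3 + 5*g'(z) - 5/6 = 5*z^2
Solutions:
 g(z) = C1 - 3*z^4/40 + z^3/3 + z^2/15 + z/6


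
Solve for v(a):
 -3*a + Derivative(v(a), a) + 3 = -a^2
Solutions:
 v(a) = C1 - a^3/3 + 3*a^2/2 - 3*a


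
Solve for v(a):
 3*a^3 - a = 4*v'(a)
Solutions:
 v(a) = C1 + 3*a^4/16 - a^2/8


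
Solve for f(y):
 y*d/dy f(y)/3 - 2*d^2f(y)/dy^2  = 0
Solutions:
 f(y) = C1 + C2*erfi(sqrt(3)*y/6)


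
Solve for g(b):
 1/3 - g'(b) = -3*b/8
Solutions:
 g(b) = C1 + 3*b^2/16 + b/3


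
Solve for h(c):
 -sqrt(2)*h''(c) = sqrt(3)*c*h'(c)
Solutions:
 h(c) = C1 + C2*erf(6^(1/4)*c/2)


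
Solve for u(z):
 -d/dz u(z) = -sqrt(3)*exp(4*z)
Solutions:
 u(z) = C1 + sqrt(3)*exp(4*z)/4


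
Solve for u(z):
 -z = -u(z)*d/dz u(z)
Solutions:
 u(z) = -sqrt(C1 + z^2)
 u(z) = sqrt(C1 + z^2)


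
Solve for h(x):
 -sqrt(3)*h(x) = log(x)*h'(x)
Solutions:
 h(x) = C1*exp(-sqrt(3)*li(x))


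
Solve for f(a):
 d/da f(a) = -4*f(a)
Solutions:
 f(a) = C1*exp(-4*a)


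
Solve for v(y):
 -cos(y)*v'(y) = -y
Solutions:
 v(y) = C1 + Integral(y/cos(y), y)


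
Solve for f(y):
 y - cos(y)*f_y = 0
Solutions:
 f(y) = C1 + Integral(y/cos(y), y)


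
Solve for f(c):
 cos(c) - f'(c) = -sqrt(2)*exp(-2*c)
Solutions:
 f(c) = C1 + sin(c) - sqrt(2)*exp(-2*c)/2


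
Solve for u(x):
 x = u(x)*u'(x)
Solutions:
 u(x) = -sqrt(C1 + x^2)
 u(x) = sqrt(C1 + x^2)


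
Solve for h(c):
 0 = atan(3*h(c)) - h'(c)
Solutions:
 Integral(1/atan(3*_y), (_y, h(c))) = C1 + c


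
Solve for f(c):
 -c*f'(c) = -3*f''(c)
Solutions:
 f(c) = C1 + C2*erfi(sqrt(6)*c/6)


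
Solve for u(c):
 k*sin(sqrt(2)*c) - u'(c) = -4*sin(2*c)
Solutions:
 u(c) = C1 - sqrt(2)*k*cos(sqrt(2)*c)/2 - 2*cos(2*c)


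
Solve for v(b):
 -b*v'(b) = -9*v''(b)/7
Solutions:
 v(b) = C1 + C2*erfi(sqrt(14)*b/6)


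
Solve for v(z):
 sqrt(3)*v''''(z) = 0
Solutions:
 v(z) = C1 + C2*z + C3*z^2 + C4*z^3


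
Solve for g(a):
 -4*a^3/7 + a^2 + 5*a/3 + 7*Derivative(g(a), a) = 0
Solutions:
 g(a) = C1 + a^4/49 - a^3/21 - 5*a^2/42


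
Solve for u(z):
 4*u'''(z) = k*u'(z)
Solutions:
 u(z) = C1 + C2*exp(-sqrt(k)*z/2) + C3*exp(sqrt(k)*z/2)


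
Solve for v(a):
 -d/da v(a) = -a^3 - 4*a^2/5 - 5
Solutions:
 v(a) = C1 + a^4/4 + 4*a^3/15 + 5*a


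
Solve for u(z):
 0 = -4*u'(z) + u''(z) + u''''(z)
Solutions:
 u(z) = C1 + C2*exp(z*(-3*(2 + sqrt(327)/9)^(1/3) + (2 + sqrt(327)/9)^(-1/3))/6)*sin(sqrt(3)*z*((2 + sqrt(327)/9)^(-1/3) + 3*(2 + sqrt(327)/9)^(1/3))/6) + C3*exp(z*(-3*(2 + sqrt(327)/9)^(1/3) + (2 + sqrt(327)/9)^(-1/3))/6)*cos(sqrt(3)*z*((2 + sqrt(327)/9)^(-1/3) + 3*(2 + sqrt(327)/9)^(1/3))/6) + C4*exp(z*(-1/(3*(2 + sqrt(327)/9)^(1/3)) + (2 + sqrt(327)/9)^(1/3)))


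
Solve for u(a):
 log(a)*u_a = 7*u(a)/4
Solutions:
 u(a) = C1*exp(7*li(a)/4)


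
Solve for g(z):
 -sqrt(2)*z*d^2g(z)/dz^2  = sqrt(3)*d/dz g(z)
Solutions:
 g(z) = C1 + C2*z^(1 - sqrt(6)/2)


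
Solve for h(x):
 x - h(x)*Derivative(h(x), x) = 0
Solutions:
 h(x) = -sqrt(C1 + x^2)
 h(x) = sqrt(C1 + x^2)


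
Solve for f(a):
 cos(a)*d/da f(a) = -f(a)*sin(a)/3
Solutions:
 f(a) = C1*cos(a)^(1/3)


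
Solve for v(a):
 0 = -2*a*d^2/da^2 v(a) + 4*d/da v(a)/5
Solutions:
 v(a) = C1 + C2*a^(7/5)


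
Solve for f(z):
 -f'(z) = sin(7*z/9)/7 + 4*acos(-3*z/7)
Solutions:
 f(z) = C1 - 4*z*acos(-3*z/7) - 4*sqrt(49 - 9*z^2)/3 + 9*cos(7*z/9)/49


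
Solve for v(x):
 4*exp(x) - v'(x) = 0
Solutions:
 v(x) = C1 + 4*exp(x)


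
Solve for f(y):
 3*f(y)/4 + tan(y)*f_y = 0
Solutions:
 f(y) = C1/sin(y)^(3/4)


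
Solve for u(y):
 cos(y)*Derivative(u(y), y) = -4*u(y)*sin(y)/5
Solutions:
 u(y) = C1*cos(y)^(4/5)


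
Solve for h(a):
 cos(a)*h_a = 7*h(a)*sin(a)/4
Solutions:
 h(a) = C1/cos(a)^(7/4)


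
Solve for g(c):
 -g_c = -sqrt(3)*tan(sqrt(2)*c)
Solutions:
 g(c) = C1 - sqrt(6)*log(cos(sqrt(2)*c))/2


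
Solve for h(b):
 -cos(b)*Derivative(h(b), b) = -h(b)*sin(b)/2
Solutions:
 h(b) = C1/sqrt(cos(b))


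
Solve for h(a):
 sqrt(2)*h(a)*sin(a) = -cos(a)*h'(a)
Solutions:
 h(a) = C1*cos(a)^(sqrt(2))


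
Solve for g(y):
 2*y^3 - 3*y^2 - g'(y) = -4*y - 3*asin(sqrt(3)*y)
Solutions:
 g(y) = C1 + y^4/2 - y^3 + 2*y^2 + 3*y*asin(sqrt(3)*y) + sqrt(3)*sqrt(1 - 3*y^2)


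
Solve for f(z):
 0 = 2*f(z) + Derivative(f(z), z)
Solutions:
 f(z) = C1*exp(-2*z)


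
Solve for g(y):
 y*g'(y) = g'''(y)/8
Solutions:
 g(y) = C1 + Integral(C2*airyai(2*y) + C3*airybi(2*y), y)


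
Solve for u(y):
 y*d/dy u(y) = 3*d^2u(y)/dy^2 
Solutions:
 u(y) = C1 + C2*erfi(sqrt(6)*y/6)


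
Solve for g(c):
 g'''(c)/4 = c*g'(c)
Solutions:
 g(c) = C1 + Integral(C2*airyai(2^(2/3)*c) + C3*airybi(2^(2/3)*c), c)


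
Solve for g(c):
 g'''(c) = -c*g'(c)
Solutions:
 g(c) = C1 + Integral(C2*airyai(-c) + C3*airybi(-c), c)


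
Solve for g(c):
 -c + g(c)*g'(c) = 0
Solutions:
 g(c) = -sqrt(C1 + c^2)
 g(c) = sqrt(C1 + c^2)


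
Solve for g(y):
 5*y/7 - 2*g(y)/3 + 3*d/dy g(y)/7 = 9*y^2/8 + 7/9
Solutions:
 g(y) = C1*exp(14*y/9) - 27*y^2/16 - 123*y/112 - 8809/4704


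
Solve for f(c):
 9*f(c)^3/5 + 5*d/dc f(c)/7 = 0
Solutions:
 f(c) = -5*sqrt(2)*sqrt(-1/(C1 - 63*c))/2
 f(c) = 5*sqrt(2)*sqrt(-1/(C1 - 63*c))/2


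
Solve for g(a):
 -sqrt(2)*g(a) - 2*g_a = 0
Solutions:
 g(a) = C1*exp(-sqrt(2)*a/2)


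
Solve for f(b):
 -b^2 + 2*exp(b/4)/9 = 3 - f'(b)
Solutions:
 f(b) = C1 + b^3/3 + 3*b - 8*exp(b/4)/9


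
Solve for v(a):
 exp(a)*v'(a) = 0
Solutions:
 v(a) = C1


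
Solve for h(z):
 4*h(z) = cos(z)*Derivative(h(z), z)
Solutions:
 h(z) = C1*(sin(z)^2 + 2*sin(z) + 1)/(sin(z)^2 - 2*sin(z) + 1)


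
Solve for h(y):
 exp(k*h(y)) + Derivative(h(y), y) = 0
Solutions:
 h(y) = Piecewise((log(1/(C1*k + k*y))/k, Ne(k, 0)), (nan, True))
 h(y) = Piecewise((C1 - y, Eq(k, 0)), (nan, True))


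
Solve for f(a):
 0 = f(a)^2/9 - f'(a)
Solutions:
 f(a) = -9/(C1 + a)


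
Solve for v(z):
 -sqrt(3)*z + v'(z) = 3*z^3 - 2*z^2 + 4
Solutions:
 v(z) = C1 + 3*z^4/4 - 2*z^3/3 + sqrt(3)*z^2/2 + 4*z


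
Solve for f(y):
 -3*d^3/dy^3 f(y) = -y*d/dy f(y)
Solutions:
 f(y) = C1 + Integral(C2*airyai(3^(2/3)*y/3) + C3*airybi(3^(2/3)*y/3), y)


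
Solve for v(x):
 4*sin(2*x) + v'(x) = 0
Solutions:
 v(x) = C1 + 2*cos(2*x)


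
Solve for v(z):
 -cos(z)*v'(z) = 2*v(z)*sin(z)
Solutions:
 v(z) = C1*cos(z)^2


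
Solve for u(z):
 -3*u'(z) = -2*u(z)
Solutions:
 u(z) = C1*exp(2*z/3)


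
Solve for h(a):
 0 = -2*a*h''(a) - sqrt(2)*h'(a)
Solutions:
 h(a) = C1 + C2*a^(1 - sqrt(2)/2)


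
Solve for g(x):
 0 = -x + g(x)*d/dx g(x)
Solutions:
 g(x) = -sqrt(C1 + x^2)
 g(x) = sqrt(C1 + x^2)


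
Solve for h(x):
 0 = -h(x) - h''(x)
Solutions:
 h(x) = C1*sin(x) + C2*cos(x)


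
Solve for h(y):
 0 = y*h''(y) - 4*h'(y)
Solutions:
 h(y) = C1 + C2*y^5


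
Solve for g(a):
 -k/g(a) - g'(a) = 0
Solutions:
 g(a) = -sqrt(C1 - 2*a*k)
 g(a) = sqrt(C1 - 2*a*k)


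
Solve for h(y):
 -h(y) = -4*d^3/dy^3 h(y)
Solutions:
 h(y) = C3*exp(2^(1/3)*y/2) + (C1*sin(2^(1/3)*sqrt(3)*y/4) + C2*cos(2^(1/3)*sqrt(3)*y/4))*exp(-2^(1/3)*y/4)


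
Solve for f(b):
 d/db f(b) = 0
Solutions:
 f(b) = C1


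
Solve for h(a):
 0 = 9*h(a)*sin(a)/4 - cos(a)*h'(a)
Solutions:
 h(a) = C1/cos(a)^(9/4)


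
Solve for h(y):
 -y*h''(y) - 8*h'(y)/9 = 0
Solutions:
 h(y) = C1 + C2*y^(1/9)


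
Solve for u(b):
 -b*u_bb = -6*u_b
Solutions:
 u(b) = C1 + C2*b^7


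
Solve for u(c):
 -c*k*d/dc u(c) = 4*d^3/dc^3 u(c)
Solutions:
 u(c) = C1 + Integral(C2*airyai(2^(1/3)*c*(-k)^(1/3)/2) + C3*airybi(2^(1/3)*c*(-k)^(1/3)/2), c)


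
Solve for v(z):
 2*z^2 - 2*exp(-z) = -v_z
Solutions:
 v(z) = C1 - 2*z^3/3 - 2*exp(-z)


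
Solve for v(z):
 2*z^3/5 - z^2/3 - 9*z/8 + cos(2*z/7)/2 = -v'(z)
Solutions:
 v(z) = C1 - z^4/10 + z^3/9 + 9*z^2/16 - 7*sin(2*z/7)/4


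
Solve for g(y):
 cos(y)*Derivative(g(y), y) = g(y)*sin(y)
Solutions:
 g(y) = C1/cos(y)


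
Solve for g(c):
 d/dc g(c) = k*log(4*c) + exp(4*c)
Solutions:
 g(c) = C1 + c*k*log(c) + c*k*(-1 + 2*log(2)) + exp(4*c)/4


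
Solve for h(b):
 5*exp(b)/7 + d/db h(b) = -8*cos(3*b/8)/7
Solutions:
 h(b) = C1 - 5*exp(b)/7 - 64*sin(3*b/8)/21


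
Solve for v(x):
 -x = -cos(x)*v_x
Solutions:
 v(x) = C1 + Integral(x/cos(x), x)


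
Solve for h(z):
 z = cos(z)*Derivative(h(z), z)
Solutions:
 h(z) = C1 + Integral(z/cos(z), z)


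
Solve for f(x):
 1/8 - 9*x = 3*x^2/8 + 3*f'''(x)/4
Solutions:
 f(x) = C1 + C2*x + C3*x^2 - x^5/120 - x^4/2 + x^3/36


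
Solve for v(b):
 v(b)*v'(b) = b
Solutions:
 v(b) = -sqrt(C1 + b^2)
 v(b) = sqrt(C1 + b^2)


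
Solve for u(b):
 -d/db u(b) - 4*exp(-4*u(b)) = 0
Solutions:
 u(b) = log(-I*(C1 - 16*b)^(1/4))
 u(b) = log(I*(C1 - 16*b)^(1/4))
 u(b) = log(-(C1 - 16*b)^(1/4))
 u(b) = log(C1 - 16*b)/4


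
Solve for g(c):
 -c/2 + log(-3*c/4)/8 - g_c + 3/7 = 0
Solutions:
 g(c) = C1 - c^2/4 + c*log(-c)/8 + c*(-14*log(2) + 7*log(3) + 17)/56


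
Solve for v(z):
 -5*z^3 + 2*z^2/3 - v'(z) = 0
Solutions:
 v(z) = C1 - 5*z^4/4 + 2*z^3/9


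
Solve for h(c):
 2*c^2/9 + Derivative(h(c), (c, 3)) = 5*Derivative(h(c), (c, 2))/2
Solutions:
 h(c) = C1 + C2*c + C3*exp(5*c/2) + c^4/135 + 8*c^3/675 + 16*c^2/1125


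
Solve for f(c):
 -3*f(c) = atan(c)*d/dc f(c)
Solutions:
 f(c) = C1*exp(-3*Integral(1/atan(c), c))


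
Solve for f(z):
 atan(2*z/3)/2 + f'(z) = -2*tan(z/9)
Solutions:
 f(z) = C1 - z*atan(2*z/3)/2 + 3*log(4*z^2 + 9)/8 + 18*log(cos(z/9))


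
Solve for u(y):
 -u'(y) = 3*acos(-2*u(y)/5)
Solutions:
 Integral(1/acos(-2*_y/5), (_y, u(y))) = C1 - 3*y


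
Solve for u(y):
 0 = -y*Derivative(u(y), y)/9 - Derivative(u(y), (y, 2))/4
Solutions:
 u(y) = C1 + C2*erf(sqrt(2)*y/3)


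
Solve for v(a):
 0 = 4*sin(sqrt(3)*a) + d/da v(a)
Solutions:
 v(a) = C1 + 4*sqrt(3)*cos(sqrt(3)*a)/3


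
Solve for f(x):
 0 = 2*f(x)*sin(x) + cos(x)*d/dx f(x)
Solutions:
 f(x) = C1*cos(x)^2


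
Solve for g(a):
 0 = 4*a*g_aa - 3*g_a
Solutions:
 g(a) = C1 + C2*a^(7/4)


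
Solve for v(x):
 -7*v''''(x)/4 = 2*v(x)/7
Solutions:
 v(x) = (C1*sin(2^(1/4)*sqrt(7)*x/7) + C2*cos(2^(1/4)*sqrt(7)*x/7))*exp(-2^(1/4)*sqrt(7)*x/7) + (C3*sin(2^(1/4)*sqrt(7)*x/7) + C4*cos(2^(1/4)*sqrt(7)*x/7))*exp(2^(1/4)*sqrt(7)*x/7)


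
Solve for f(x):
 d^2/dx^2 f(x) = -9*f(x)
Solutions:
 f(x) = C1*sin(3*x) + C2*cos(3*x)


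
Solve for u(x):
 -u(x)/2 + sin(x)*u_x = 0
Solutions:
 u(x) = C1*(cos(x) - 1)^(1/4)/(cos(x) + 1)^(1/4)


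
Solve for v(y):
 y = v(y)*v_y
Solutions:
 v(y) = -sqrt(C1 + y^2)
 v(y) = sqrt(C1 + y^2)


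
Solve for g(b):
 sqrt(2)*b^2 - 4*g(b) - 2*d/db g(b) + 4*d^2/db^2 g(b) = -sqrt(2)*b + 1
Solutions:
 g(b) = C1*exp(b*(1 - sqrt(17))/4) + C2*exp(b*(1 + sqrt(17))/4) + sqrt(2)*b^2/4 - 1/4 + sqrt(2)/2


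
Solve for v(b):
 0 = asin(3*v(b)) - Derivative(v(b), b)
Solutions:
 Integral(1/asin(3*_y), (_y, v(b))) = C1 + b


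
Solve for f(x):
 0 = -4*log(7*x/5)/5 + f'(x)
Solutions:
 f(x) = C1 + 4*x*log(x)/5 - 4*x*log(5)/5 - 4*x/5 + 4*x*log(7)/5


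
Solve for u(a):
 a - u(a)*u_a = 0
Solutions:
 u(a) = -sqrt(C1 + a^2)
 u(a) = sqrt(C1 + a^2)


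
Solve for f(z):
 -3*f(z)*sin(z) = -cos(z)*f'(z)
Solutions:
 f(z) = C1/cos(z)^3


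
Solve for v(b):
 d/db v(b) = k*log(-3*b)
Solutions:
 v(b) = C1 + b*k*log(-b) + b*k*(-1 + log(3))


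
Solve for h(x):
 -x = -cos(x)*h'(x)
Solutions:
 h(x) = C1 + Integral(x/cos(x), x)


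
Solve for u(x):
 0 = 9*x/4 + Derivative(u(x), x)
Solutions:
 u(x) = C1 - 9*x^2/8


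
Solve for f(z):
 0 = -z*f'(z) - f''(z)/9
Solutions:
 f(z) = C1 + C2*erf(3*sqrt(2)*z/2)


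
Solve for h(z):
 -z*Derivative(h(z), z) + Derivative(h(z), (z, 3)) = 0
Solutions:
 h(z) = C1 + Integral(C2*airyai(z) + C3*airybi(z), z)


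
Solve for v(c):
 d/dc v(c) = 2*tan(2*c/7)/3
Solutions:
 v(c) = C1 - 7*log(cos(2*c/7))/3


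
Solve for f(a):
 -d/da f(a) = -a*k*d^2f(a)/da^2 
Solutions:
 f(a) = C1 + a^(((re(k) + 1)*re(k) + im(k)^2)/(re(k)^2 + im(k)^2))*(C2*sin(log(a)*Abs(im(k))/(re(k)^2 + im(k)^2)) + C3*cos(log(a)*im(k)/(re(k)^2 + im(k)^2)))


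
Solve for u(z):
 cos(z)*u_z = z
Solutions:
 u(z) = C1 + Integral(z/cos(z), z)


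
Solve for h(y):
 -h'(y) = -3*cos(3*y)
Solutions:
 h(y) = C1 + sin(3*y)


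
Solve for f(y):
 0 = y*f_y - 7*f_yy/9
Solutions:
 f(y) = C1 + C2*erfi(3*sqrt(14)*y/14)


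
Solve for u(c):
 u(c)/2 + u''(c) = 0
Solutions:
 u(c) = C1*sin(sqrt(2)*c/2) + C2*cos(sqrt(2)*c/2)


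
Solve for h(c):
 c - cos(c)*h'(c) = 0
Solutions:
 h(c) = C1 + Integral(c/cos(c), c)


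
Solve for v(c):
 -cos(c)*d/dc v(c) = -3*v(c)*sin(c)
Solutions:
 v(c) = C1/cos(c)^3


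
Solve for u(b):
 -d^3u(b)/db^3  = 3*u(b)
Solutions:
 u(b) = C3*exp(-3^(1/3)*b) + (C1*sin(3^(5/6)*b/2) + C2*cos(3^(5/6)*b/2))*exp(3^(1/3)*b/2)


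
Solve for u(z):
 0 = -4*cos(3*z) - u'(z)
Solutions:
 u(z) = C1 - 4*sin(3*z)/3


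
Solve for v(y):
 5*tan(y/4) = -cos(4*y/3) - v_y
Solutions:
 v(y) = C1 + 20*log(cos(y/4)) - 3*sin(4*y/3)/4


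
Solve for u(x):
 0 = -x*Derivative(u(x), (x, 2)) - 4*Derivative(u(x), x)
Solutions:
 u(x) = C1 + C2/x^3


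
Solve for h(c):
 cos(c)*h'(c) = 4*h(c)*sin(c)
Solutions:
 h(c) = C1/cos(c)^4


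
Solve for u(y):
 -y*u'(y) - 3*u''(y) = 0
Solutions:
 u(y) = C1 + C2*erf(sqrt(6)*y/6)


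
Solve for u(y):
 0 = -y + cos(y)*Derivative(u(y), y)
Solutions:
 u(y) = C1 + Integral(y/cos(y), y)


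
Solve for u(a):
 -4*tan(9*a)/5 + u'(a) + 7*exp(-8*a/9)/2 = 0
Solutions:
 u(a) = C1 + 2*log(tan(9*a)^2 + 1)/45 + 63*exp(-8*a/9)/16


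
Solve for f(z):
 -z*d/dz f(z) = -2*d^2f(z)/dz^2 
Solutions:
 f(z) = C1 + C2*erfi(z/2)


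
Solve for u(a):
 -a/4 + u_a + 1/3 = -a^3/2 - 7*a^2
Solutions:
 u(a) = C1 - a^4/8 - 7*a^3/3 + a^2/8 - a/3


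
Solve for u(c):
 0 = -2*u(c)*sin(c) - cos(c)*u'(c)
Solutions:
 u(c) = C1*cos(c)^2


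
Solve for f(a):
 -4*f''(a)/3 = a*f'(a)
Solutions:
 f(a) = C1 + C2*erf(sqrt(6)*a/4)


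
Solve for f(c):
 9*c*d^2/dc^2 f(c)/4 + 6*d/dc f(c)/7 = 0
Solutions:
 f(c) = C1 + C2*c^(13/21)


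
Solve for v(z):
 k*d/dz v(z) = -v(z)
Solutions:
 v(z) = C1*exp(-z/k)


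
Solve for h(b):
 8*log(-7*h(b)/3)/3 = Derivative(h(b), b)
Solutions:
 -3*Integral(1/(log(-_y) - log(3) + log(7)), (_y, h(b)))/8 = C1 - b


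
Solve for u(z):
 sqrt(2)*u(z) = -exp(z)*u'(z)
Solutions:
 u(z) = C1*exp(sqrt(2)*exp(-z))


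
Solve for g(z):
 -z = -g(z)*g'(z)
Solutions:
 g(z) = -sqrt(C1 + z^2)
 g(z) = sqrt(C1 + z^2)


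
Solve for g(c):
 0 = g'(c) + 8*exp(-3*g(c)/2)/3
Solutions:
 g(c) = 2*log(C1 - 4*c)/3
 g(c) = 2*log((-1 - sqrt(3)*I)*(C1 - 4*c)^(1/3)/2)
 g(c) = 2*log((-1 + sqrt(3)*I)*(C1 - 4*c)^(1/3)/2)


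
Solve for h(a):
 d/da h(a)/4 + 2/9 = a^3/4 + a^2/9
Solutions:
 h(a) = C1 + a^4/4 + 4*a^3/27 - 8*a/9


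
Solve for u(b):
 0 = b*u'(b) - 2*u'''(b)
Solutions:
 u(b) = C1 + Integral(C2*airyai(2^(2/3)*b/2) + C3*airybi(2^(2/3)*b/2), b)


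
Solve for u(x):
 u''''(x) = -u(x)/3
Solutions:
 u(x) = (C1*sin(sqrt(2)*3^(3/4)*x/6) + C2*cos(sqrt(2)*3^(3/4)*x/6))*exp(-sqrt(2)*3^(3/4)*x/6) + (C3*sin(sqrt(2)*3^(3/4)*x/6) + C4*cos(sqrt(2)*3^(3/4)*x/6))*exp(sqrt(2)*3^(3/4)*x/6)


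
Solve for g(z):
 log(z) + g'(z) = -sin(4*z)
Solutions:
 g(z) = C1 - z*log(z) + z + cos(4*z)/4


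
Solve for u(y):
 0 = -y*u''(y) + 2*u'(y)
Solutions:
 u(y) = C1 + C2*y^3


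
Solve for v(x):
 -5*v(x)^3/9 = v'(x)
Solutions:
 v(x) = -3*sqrt(2)*sqrt(-1/(C1 - 5*x))/2
 v(x) = 3*sqrt(2)*sqrt(-1/(C1 - 5*x))/2


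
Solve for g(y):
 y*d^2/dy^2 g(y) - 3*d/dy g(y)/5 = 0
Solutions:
 g(y) = C1 + C2*y^(8/5)


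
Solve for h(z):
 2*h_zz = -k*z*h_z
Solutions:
 h(z) = Piecewise((-sqrt(pi)*C1*erf(sqrt(k)*z/2)/sqrt(k) - C2, (k > 0) | (k < 0)), (-C1*z - C2, True))


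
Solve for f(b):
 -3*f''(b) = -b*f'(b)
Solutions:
 f(b) = C1 + C2*erfi(sqrt(6)*b/6)


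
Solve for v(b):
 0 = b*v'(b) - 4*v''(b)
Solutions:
 v(b) = C1 + C2*erfi(sqrt(2)*b/4)


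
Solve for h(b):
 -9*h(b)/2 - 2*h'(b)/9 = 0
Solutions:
 h(b) = C1*exp(-81*b/4)


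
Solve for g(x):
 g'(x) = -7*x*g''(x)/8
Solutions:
 g(x) = C1 + C2/x^(1/7)


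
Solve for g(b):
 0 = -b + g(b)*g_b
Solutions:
 g(b) = -sqrt(C1 + b^2)
 g(b) = sqrt(C1 + b^2)


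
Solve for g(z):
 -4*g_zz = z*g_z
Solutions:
 g(z) = C1 + C2*erf(sqrt(2)*z/4)


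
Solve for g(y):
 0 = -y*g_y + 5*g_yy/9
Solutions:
 g(y) = C1 + C2*erfi(3*sqrt(10)*y/10)


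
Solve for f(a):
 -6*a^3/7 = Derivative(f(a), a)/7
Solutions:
 f(a) = C1 - 3*a^4/2


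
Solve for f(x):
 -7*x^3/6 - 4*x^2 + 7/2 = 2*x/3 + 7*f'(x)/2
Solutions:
 f(x) = C1 - x^4/12 - 8*x^3/21 - 2*x^2/21 + x


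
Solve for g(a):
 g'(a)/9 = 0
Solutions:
 g(a) = C1


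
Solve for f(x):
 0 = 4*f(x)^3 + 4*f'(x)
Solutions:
 f(x) = -sqrt(2)*sqrt(-1/(C1 - x))/2
 f(x) = sqrt(2)*sqrt(-1/(C1 - x))/2


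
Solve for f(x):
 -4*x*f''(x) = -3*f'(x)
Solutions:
 f(x) = C1 + C2*x^(7/4)


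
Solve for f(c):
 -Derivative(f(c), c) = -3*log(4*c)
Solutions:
 f(c) = C1 + 3*c*log(c) - 3*c + c*log(64)


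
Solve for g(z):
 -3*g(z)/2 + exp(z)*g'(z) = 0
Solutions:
 g(z) = C1*exp(-3*exp(-z)/2)


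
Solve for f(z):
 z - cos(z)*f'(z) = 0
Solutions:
 f(z) = C1 + Integral(z/cos(z), z)


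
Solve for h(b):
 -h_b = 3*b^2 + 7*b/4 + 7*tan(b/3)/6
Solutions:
 h(b) = C1 - b^3 - 7*b^2/8 + 7*log(cos(b/3))/2


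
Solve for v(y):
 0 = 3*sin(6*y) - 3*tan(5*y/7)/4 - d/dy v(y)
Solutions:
 v(y) = C1 + 21*log(cos(5*y/7))/20 - cos(6*y)/2


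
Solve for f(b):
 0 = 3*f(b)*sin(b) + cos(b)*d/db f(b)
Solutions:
 f(b) = C1*cos(b)^3


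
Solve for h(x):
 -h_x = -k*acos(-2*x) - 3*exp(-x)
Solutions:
 h(x) = C1 + k*x*acos(-2*x) + k*sqrt(1 - 4*x^2)/2 - 3*exp(-x)


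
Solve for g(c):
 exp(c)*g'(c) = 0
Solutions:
 g(c) = C1


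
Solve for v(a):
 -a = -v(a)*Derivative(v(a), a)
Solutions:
 v(a) = -sqrt(C1 + a^2)
 v(a) = sqrt(C1 + a^2)


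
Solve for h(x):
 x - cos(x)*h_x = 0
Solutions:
 h(x) = C1 + Integral(x/cos(x), x)


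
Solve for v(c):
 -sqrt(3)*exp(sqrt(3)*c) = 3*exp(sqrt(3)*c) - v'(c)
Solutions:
 v(c) = C1 + exp(sqrt(3)*c) + sqrt(3)*exp(sqrt(3)*c)


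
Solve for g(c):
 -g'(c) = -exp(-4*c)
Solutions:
 g(c) = C1 - exp(-4*c)/4


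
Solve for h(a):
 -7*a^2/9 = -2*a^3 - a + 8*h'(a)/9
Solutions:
 h(a) = C1 + 9*a^4/16 - 7*a^3/24 + 9*a^2/16


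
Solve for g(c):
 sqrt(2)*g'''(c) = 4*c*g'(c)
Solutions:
 g(c) = C1 + Integral(C2*airyai(sqrt(2)*c) + C3*airybi(sqrt(2)*c), c)


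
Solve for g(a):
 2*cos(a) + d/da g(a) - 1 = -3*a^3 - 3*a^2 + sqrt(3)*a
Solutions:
 g(a) = C1 - 3*a^4/4 - a^3 + sqrt(3)*a^2/2 + a - 2*sin(a)


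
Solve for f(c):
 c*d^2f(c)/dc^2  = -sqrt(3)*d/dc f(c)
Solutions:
 f(c) = C1 + C2*c^(1 - sqrt(3))


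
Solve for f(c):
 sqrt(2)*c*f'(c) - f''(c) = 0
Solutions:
 f(c) = C1 + C2*erfi(2^(3/4)*c/2)


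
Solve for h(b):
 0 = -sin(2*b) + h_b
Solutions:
 h(b) = C1 - cos(2*b)/2


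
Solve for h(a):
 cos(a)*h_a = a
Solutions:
 h(a) = C1 + Integral(a/cos(a), a)


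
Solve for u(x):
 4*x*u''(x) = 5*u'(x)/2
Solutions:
 u(x) = C1 + C2*x^(13/8)


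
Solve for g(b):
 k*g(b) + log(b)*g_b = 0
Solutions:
 g(b) = C1*exp(-k*li(b))


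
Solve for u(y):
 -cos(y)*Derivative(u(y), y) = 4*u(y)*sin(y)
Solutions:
 u(y) = C1*cos(y)^4


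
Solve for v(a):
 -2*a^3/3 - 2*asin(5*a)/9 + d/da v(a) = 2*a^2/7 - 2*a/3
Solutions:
 v(a) = C1 + a^4/6 + 2*a^3/21 - a^2/3 + 2*a*asin(5*a)/9 + 2*sqrt(1 - 25*a^2)/45


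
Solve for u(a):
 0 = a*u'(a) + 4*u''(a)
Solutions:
 u(a) = C1 + C2*erf(sqrt(2)*a/4)


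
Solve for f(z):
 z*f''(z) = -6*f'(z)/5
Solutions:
 f(z) = C1 + C2/z^(1/5)


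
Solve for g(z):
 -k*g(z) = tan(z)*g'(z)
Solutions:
 g(z) = C1*exp(-k*log(sin(z)))


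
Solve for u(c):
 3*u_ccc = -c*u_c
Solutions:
 u(c) = C1 + Integral(C2*airyai(-3^(2/3)*c/3) + C3*airybi(-3^(2/3)*c/3), c)


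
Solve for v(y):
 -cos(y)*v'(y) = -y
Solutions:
 v(y) = C1 + Integral(y/cos(y), y)


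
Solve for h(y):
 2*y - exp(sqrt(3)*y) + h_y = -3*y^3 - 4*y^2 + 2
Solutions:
 h(y) = C1 - 3*y^4/4 - 4*y^3/3 - y^2 + 2*y + sqrt(3)*exp(sqrt(3)*y)/3


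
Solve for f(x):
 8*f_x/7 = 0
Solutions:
 f(x) = C1


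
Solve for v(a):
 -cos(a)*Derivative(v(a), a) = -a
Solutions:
 v(a) = C1 + Integral(a/cos(a), a)


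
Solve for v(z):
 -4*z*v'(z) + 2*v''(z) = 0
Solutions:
 v(z) = C1 + C2*erfi(z)


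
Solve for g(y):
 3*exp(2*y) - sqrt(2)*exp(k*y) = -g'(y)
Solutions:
 g(y) = C1 - 3*exp(2*y)/2 + sqrt(2)*exp(k*y)/k


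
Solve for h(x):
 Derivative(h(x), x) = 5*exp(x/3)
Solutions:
 h(x) = C1 + 15*exp(x/3)


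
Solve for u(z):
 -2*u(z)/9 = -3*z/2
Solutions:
 u(z) = 27*z/4


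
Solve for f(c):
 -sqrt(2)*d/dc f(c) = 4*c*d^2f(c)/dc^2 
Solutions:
 f(c) = C1 + C2*c^(1 - sqrt(2)/4)


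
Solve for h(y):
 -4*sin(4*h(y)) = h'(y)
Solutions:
 h(y) = -acos((-C1 - exp(32*y))/(C1 - exp(32*y)))/4 + pi/2
 h(y) = acos((-C1 - exp(32*y))/(C1 - exp(32*y)))/4


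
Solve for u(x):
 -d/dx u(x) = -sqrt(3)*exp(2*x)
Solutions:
 u(x) = C1 + sqrt(3)*exp(2*x)/2


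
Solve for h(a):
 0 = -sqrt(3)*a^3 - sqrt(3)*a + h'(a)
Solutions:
 h(a) = C1 + sqrt(3)*a^4/4 + sqrt(3)*a^2/2


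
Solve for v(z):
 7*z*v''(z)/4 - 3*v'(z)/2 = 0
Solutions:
 v(z) = C1 + C2*z^(13/7)


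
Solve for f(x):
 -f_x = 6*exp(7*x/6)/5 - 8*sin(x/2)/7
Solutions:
 f(x) = C1 - 36*exp(7*x/6)/35 - 16*cos(x/2)/7


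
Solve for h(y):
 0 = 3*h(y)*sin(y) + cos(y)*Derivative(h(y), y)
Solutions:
 h(y) = C1*cos(y)^3


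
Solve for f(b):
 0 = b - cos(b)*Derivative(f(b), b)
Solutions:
 f(b) = C1 + Integral(b/cos(b), b)


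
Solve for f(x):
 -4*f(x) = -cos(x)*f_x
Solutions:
 f(x) = C1*(sin(x)^2 + 2*sin(x) + 1)/(sin(x)^2 - 2*sin(x) + 1)


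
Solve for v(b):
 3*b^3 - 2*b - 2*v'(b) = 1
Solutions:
 v(b) = C1 + 3*b^4/8 - b^2/2 - b/2


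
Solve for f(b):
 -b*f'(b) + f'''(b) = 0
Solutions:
 f(b) = C1 + Integral(C2*airyai(b) + C3*airybi(b), b)


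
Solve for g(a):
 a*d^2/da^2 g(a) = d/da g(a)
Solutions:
 g(a) = C1 + C2*a^2


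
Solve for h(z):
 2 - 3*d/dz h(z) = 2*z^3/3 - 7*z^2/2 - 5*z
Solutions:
 h(z) = C1 - z^4/18 + 7*z^3/18 + 5*z^2/6 + 2*z/3


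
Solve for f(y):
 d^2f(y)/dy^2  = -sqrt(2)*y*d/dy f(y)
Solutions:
 f(y) = C1 + C2*erf(2^(3/4)*y/2)


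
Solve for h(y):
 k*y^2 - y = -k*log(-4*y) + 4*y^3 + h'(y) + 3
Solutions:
 h(y) = C1 + k*y^3/3 + k*y*log(-y) - y^4 - y^2/2 + y*(-k + 2*k*log(2) - 3)


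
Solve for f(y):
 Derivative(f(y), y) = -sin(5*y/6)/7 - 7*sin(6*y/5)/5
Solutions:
 f(y) = C1 + 6*cos(5*y/6)/35 + 7*cos(6*y/5)/6


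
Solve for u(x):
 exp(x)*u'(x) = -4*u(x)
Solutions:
 u(x) = C1*exp(4*exp(-x))


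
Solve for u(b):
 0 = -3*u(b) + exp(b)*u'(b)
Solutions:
 u(b) = C1*exp(-3*exp(-b))


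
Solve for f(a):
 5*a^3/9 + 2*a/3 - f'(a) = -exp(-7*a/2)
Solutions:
 f(a) = C1 + 5*a^4/36 + a^2/3 - 2*exp(-7*a/2)/7


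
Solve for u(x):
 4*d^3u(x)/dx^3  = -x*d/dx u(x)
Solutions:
 u(x) = C1 + Integral(C2*airyai(-2^(1/3)*x/2) + C3*airybi(-2^(1/3)*x/2), x)


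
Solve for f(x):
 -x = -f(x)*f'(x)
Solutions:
 f(x) = -sqrt(C1 + x^2)
 f(x) = sqrt(C1 + x^2)


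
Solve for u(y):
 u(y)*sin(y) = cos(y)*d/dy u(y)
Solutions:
 u(y) = C1/cos(y)


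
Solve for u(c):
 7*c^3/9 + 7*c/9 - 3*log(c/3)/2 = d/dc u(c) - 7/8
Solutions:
 u(c) = C1 + 7*c^4/36 + 7*c^2/18 - 3*c*log(c)/2 + 3*c*log(3)/2 + 19*c/8


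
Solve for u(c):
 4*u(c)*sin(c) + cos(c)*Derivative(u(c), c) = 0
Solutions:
 u(c) = C1*cos(c)^4


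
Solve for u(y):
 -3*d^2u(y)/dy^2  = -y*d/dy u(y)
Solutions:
 u(y) = C1 + C2*erfi(sqrt(6)*y/6)


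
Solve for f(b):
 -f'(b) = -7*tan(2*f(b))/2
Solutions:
 f(b) = -asin(C1*exp(7*b))/2 + pi/2
 f(b) = asin(C1*exp(7*b))/2


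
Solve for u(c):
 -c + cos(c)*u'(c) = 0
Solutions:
 u(c) = C1 + Integral(c/cos(c), c)


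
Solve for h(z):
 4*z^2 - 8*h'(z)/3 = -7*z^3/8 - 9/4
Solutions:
 h(z) = C1 + 21*z^4/256 + z^3/2 + 27*z/32


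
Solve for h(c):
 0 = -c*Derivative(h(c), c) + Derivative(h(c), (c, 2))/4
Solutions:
 h(c) = C1 + C2*erfi(sqrt(2)*c)


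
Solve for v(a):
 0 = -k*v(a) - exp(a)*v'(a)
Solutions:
 v(a) = C1*exp(k*exp(-a))


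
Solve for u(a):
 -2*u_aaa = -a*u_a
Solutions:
 u(a) = C1 + Integral(C2*airyai(2^(2/3)*a/2) + C3*airybi(2^(2/3)*a/2), a)


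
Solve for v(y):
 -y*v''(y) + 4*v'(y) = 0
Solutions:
 v(y) = C1 + C2*y^5
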